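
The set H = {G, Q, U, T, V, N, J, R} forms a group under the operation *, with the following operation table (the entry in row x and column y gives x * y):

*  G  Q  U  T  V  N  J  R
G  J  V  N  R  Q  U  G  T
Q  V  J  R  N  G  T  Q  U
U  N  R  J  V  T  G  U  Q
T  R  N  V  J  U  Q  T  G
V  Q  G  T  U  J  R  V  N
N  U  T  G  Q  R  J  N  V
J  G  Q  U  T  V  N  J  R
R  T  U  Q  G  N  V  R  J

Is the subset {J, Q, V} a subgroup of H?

V * Q = G, which is not in {J, Q, V}.
The subset is not closed under *, so it is not a subgroup.

No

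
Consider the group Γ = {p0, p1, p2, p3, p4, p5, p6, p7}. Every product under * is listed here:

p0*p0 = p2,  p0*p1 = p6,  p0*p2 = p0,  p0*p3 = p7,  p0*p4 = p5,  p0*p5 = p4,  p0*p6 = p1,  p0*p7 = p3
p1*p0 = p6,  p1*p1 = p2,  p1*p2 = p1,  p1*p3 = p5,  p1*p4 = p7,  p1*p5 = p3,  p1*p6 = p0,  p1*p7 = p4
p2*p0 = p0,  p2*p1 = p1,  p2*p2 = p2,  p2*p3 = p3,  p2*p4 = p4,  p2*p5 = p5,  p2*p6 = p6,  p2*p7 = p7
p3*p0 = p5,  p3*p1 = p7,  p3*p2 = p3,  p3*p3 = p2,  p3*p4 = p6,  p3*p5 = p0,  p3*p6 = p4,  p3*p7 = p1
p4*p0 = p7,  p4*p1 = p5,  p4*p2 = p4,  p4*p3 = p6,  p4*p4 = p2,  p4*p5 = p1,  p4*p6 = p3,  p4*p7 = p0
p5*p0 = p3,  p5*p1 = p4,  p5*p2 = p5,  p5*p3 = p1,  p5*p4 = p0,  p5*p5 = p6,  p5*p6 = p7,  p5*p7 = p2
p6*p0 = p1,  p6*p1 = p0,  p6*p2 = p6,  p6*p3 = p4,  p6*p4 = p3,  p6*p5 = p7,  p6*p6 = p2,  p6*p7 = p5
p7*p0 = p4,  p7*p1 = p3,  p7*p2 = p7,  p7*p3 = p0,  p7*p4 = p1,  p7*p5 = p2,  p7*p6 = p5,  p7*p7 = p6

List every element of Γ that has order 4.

Identity is p2. Compute the order of each non-identity element by repeated multiplication:
  p0: p0 → p2  (order 2)
  p1: p1 → p2  (order 2)
  p3: p3 → p2  (order 2)
  p4: p4 → p2  (order 2)
  p5: p5 → p6 → p7 → p2  (order 4)
  p6: p6 → p2  (order 2)
  p7: p7 → p6 → p5 → p2  (order 4)
Elements of order 4: {p5, p7}.
(Structurally, Γ here is isomorphic to the dihedral group D_4.)

{p5, p7}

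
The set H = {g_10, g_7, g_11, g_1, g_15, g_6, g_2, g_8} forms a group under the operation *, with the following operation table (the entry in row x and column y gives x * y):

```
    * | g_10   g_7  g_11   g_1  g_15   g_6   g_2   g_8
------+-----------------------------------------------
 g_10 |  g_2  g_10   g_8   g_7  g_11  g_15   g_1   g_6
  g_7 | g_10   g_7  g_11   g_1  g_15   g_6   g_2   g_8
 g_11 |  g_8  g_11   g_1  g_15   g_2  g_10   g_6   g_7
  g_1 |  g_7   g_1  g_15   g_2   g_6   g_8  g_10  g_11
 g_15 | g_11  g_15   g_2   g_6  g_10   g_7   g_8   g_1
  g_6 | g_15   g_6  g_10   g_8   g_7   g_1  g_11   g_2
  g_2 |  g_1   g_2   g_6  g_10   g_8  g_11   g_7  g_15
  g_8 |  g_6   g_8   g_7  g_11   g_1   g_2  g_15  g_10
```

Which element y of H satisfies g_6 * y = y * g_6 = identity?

First locate the identity: row g_7 matches the header, so g_7 is the identity.
Scan row g_6 for g_7: g_6 * g_15 = g_7. Hence g_6^(-1) = g_15.

g_15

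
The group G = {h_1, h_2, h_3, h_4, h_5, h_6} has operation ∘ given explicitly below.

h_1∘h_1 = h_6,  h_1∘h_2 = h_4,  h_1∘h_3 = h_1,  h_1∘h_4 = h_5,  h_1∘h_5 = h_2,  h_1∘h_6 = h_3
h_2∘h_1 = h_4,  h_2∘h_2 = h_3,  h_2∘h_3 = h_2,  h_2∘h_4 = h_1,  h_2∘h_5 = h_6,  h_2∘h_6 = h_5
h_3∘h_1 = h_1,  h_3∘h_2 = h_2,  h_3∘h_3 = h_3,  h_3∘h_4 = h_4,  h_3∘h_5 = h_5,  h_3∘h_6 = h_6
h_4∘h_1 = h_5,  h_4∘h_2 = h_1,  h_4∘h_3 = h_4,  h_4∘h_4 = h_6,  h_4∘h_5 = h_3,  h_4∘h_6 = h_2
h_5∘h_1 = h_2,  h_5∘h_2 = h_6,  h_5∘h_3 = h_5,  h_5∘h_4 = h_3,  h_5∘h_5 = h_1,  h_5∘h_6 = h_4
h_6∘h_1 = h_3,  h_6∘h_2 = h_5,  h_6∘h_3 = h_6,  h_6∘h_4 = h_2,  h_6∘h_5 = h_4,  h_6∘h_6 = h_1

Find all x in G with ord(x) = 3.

{h_1, h_6}

Identity is h_3. Compute the order of each non-identity element by repeated multiplication:
  h_1: h_1 → h_6 → h_3  (order 3)
  h_2: h_2 → h_3  (order 2)
  h_4: h_4 → h_6 → h_2 → h_1 → h_5 → h_3  (order 6)
  h_5: h_5 → h_1 → h_2 → h_6 → h_4 → h_3  (order 6)
  h_6: h_6 → h_1 → h_3  (order 3)
Elements of order 3: {h_1, h_6}.
(Structurally, G here is isomorphic to the cyclic group Z_6.)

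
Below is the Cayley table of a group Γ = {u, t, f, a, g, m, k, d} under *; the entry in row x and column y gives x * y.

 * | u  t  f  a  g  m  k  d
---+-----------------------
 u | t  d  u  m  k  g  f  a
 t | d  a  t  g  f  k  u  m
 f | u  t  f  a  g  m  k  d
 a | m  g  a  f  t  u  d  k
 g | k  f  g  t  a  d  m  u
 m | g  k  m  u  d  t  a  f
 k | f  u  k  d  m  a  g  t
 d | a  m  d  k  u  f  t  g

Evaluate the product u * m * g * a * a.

a

u * m = g
g * g = a
a * a = f
f * a = a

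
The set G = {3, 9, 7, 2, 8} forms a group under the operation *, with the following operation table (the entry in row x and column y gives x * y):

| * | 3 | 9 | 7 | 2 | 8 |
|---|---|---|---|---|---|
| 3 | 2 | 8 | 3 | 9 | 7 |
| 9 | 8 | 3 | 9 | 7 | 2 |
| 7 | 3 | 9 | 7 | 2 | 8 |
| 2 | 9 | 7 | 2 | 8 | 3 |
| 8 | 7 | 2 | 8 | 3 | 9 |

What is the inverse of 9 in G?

First locate the identity: row 7 matches the header, so 7 is the identity.
Scan row 9 for 7: 9 * 2 = 7. Hence 9^(-1) = 2.
(Structurally, G here is isomorphic to the cyclic group Z_5.)

2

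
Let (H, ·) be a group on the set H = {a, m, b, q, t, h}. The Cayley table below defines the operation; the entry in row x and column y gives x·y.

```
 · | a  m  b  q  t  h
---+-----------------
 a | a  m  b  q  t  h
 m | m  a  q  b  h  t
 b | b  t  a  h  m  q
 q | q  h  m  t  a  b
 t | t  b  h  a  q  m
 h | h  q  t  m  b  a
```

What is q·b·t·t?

q·b = m
m·t = h
h·t = b
(Structurally, H here is isomorphic to the symmetric group S_3.)

b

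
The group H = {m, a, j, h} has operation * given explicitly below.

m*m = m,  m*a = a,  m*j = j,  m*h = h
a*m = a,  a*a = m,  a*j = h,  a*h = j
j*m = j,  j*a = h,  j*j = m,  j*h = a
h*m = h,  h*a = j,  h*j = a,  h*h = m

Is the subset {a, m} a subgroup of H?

{a, m} contains the identity m.
Checking products: every product of two elements of {a, m} (read from the table) lies in {a, m}, so the set is closed.
In a finite group, a nonempty closed subset is a subgroup. So {a, m} ≤ H.

Yes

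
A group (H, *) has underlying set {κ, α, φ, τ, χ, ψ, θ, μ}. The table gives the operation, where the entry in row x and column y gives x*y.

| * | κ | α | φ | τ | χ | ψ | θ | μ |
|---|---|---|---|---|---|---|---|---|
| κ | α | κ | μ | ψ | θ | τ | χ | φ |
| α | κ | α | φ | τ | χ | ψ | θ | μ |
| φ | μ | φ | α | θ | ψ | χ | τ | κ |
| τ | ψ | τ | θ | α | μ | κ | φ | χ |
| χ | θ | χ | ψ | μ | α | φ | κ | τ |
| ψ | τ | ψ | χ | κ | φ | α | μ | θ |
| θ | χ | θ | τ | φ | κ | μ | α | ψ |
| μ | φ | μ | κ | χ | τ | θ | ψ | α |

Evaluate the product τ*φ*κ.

χ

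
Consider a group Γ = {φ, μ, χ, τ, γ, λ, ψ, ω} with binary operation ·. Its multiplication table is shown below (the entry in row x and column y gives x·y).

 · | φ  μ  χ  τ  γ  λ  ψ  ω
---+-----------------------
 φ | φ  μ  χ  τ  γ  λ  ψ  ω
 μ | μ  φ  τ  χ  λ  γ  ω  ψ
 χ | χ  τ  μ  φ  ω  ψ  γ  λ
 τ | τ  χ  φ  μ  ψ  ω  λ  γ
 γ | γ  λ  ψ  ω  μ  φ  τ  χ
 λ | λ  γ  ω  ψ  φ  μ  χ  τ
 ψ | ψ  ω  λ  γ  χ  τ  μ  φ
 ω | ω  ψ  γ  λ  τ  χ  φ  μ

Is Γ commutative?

γ·τ = ω but τ·γ = ψ.
Since γ and τ do not commute, Γ is not abelian.

No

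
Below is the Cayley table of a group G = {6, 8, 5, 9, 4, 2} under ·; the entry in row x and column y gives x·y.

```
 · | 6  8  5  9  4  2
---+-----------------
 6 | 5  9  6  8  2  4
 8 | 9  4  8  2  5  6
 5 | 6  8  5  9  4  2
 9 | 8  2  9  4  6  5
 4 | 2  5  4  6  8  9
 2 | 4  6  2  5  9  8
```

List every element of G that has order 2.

Identity is 5. Compute the order of each non-identity element by repeated multiplication:
  6: 6 → 5  (order 2)
  8: 8 → 4 → 5  (order 3)
  9: 9 → 4 → 6 → 8 → 2 → 5  (order 6)
  4: 4 → 8 → 5  (order 3)
  2: 2 → 8 → 6 → 4 → 9 → 5  (order 6)
Elements of order 2: {6}.

{6}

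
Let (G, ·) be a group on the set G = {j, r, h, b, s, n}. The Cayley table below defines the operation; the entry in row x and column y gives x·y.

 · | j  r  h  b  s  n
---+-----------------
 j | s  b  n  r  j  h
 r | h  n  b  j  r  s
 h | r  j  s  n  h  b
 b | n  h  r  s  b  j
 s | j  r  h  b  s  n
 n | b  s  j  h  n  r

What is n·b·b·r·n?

n

n·b = h
h·b = n
n·r = s
s·n = n
(Structurally, G here is isomorphic to the symmetric group S_3.)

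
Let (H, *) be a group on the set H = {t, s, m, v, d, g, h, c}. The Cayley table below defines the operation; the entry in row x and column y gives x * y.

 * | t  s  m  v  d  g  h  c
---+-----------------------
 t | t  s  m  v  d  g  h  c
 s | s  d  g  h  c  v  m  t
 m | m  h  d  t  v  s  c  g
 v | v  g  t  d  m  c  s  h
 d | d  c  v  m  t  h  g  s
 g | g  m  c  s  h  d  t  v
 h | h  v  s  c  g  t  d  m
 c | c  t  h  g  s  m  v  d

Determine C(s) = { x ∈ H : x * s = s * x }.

{c, d, s, t}

Compare row s with column s entry by entry.
c * s = t = s * c, so c commutes with s.
g * s = m but s * g = v, so g does not.
Collecting the elements that commute with s: C(s) = {c, d, s, t}.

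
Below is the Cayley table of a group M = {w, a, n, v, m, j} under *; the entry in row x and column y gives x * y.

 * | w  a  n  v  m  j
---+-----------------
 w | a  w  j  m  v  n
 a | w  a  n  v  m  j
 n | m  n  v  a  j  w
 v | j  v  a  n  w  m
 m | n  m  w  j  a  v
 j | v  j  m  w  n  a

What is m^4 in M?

m^1 = m
m^2 = m * m = a
m^3 = a * m = m
m^4 = m * m = a

a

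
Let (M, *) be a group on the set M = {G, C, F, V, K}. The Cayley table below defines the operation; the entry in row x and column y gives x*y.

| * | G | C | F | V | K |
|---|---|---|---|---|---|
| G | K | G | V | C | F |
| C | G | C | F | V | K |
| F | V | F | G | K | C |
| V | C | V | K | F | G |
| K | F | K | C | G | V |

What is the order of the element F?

5

The identity element is C (its row matches the header).
F^1 = F
F^2 = F*F = G
F^3 = G*F = V
F^4 = V*F = K
F^5 = K*F = C
The first power of F equal to the identity is F^5, so ord(F) = 5.
(Structurally, M here is isomorphic to the cyclic group Z_5.)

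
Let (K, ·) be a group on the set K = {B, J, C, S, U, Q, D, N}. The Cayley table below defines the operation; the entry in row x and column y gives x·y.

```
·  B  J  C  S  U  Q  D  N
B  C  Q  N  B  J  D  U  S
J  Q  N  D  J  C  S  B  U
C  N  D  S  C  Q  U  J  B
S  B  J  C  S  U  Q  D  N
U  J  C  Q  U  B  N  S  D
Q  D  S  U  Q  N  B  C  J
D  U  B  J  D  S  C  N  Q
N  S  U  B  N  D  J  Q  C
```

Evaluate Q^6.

N

Q^1 = Q
Q^2 = Q·Q = B
Q^3 = B·Q = D
Q^4 = D·Q = C
Q^5 = C·Q = U
Q^6 = U·Q = N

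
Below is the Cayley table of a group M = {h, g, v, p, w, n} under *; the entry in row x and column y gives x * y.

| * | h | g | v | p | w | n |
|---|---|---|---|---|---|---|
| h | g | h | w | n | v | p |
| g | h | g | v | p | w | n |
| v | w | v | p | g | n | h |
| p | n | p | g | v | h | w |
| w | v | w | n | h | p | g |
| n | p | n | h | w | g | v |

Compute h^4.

h^1 = h
h^2 = h * h = g
h^3 = g * h = h
h^4 = h * h = g
(Structurally, M here is isomorphic to the cyclic group Z_6.)

g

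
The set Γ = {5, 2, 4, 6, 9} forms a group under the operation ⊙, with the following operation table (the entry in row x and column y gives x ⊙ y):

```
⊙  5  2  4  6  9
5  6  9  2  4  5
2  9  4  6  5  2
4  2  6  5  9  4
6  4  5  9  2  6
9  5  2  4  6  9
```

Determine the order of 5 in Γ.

The identity element is 9 (its row matches the header).
5^1 = 5
5^2 = 5 ⊙ 5 = 6
5^3 = 6 ⊙ 5 = 4
5^4 = 4 ⊙ 5 = 2
5^5 = 2 ⊙ 5 = 9
The first power of 5 equal to the identity is 5^5, so ord(5) = 5.

5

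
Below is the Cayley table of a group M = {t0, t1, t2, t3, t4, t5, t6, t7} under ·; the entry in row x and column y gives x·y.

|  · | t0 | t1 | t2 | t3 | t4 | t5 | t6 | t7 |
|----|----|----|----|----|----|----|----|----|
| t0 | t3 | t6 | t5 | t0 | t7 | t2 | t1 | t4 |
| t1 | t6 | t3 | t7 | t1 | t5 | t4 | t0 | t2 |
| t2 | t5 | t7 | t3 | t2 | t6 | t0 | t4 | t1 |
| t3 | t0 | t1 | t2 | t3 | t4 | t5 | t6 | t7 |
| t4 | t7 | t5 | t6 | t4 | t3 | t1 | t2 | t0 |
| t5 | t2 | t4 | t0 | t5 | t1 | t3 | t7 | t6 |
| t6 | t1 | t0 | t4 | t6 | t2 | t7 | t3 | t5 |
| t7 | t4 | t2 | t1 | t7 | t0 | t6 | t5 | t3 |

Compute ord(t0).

The identity element is t3 (its row matches the header).
t0^1 = t0
t0^2 = t0·t0 = t3
The first power of t0 equal to the identity is t0^2, so ord(t0) = 2.

2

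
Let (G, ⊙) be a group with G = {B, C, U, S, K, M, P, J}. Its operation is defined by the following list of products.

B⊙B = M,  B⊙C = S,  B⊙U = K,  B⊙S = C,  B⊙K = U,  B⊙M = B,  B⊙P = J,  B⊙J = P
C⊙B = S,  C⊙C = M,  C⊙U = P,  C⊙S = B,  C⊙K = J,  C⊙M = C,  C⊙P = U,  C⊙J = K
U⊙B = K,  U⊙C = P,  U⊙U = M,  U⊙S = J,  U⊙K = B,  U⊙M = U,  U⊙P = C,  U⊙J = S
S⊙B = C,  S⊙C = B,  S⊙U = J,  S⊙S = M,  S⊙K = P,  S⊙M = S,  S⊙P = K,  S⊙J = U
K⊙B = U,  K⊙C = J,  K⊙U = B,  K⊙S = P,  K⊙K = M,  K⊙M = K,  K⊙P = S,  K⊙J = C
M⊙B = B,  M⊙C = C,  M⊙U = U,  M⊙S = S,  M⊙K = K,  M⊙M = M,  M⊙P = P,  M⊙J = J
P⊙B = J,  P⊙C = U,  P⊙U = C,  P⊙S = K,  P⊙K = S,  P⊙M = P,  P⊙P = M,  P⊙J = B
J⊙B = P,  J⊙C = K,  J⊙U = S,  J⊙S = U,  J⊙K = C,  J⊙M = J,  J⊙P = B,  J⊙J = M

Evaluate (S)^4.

S^1 = S
S^2 = S ⊙ S = M
S^3 = M ⊙ S = S
S^4 = S ⊙ S = M

M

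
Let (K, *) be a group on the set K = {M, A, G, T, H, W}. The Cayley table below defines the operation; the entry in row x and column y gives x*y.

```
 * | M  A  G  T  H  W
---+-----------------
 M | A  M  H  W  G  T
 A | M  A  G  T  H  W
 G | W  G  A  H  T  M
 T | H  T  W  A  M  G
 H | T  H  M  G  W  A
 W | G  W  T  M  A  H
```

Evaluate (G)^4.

A

G^1 = G
G^2 = G*G = A
G^3 = A*G = G
G^4 = G*G = A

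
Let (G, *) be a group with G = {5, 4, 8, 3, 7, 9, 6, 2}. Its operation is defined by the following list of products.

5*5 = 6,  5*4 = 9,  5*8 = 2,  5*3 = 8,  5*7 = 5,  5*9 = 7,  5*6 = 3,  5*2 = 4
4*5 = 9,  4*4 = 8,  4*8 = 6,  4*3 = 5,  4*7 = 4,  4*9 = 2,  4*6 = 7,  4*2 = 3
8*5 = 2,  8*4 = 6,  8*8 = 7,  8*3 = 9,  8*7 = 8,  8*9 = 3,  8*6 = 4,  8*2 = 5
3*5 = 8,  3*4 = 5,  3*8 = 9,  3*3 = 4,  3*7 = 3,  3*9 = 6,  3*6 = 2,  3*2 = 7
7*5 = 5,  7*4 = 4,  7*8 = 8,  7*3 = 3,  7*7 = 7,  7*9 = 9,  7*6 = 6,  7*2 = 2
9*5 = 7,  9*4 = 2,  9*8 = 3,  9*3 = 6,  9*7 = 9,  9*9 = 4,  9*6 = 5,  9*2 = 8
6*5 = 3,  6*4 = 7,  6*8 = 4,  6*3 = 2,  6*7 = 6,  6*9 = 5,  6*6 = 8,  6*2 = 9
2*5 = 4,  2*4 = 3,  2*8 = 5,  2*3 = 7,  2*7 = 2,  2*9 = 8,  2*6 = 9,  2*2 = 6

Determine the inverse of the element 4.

First locate the identity: row 7 matches the header, so 7 is the identity.
Scan row 4 for 7: 4*6 = 7. Hence 4^(-1) = 6.
(Structurally, G here is isomorphic to the cyclic group Z_8.)

6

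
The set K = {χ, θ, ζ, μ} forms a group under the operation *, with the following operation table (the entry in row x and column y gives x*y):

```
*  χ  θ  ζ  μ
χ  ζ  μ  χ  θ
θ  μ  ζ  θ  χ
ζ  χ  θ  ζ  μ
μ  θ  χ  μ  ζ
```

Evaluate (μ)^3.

μ^1 = μ
μ^2 = μ*μ = ζ
μ^3 = ζ*μ = μ
(Structurally, K here is isomorphic to the Klein four-group V_4.)

μ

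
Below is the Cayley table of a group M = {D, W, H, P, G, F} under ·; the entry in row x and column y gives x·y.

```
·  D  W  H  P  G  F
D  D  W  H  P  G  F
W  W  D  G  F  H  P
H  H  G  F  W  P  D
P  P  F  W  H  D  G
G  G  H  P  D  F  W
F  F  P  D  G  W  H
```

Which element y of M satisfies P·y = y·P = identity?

First locate the identity: row D matches the header, so D is the identity.
Scan row P for D: P·G = D. Hence P^(-1) = G.

G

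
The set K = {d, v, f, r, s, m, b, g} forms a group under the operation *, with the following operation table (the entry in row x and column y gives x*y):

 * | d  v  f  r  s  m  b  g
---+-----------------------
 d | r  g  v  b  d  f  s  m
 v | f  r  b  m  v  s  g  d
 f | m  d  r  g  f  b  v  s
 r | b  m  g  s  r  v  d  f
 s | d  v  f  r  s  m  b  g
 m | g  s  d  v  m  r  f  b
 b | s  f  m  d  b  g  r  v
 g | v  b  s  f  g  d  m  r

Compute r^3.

r

r^1 = r
r^2 = r*r = s
r^3 = s*r = r
(Structurally, K here is isomorphic to the quaternion group Q_8.)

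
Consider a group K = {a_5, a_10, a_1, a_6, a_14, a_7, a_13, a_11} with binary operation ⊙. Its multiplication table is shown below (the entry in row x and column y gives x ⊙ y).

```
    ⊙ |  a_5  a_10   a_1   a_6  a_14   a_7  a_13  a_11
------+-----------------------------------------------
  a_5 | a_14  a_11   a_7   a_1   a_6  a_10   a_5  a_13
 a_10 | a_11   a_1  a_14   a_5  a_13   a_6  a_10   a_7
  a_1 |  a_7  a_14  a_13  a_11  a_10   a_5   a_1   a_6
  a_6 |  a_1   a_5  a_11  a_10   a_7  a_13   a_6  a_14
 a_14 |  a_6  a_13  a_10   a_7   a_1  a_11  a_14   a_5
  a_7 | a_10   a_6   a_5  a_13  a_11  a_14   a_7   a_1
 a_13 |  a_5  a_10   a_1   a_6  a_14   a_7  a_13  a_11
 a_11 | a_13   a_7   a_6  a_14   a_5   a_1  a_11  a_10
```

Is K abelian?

Yes

Check whether the table is symmetric across its main diagonal.
Every entry (row x, col y) equals the entry (row y, col x), so K is abelian.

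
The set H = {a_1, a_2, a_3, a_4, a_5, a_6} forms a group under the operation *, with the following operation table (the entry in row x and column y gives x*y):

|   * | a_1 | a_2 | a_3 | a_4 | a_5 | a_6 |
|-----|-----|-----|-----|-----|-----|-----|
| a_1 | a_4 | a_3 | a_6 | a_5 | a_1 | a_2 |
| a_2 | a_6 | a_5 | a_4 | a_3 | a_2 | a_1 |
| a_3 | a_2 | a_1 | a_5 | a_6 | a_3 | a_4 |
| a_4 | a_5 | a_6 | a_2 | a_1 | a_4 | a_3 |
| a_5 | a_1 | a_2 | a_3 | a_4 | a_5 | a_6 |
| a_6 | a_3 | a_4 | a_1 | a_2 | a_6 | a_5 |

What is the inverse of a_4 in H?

First locate the identity: row a_5 matches the header, so a_5 is the identity.
Scan row a_4 for a_5: a_4*a_1 = a_5. Hence a_4^(-1) = a_1.

a_1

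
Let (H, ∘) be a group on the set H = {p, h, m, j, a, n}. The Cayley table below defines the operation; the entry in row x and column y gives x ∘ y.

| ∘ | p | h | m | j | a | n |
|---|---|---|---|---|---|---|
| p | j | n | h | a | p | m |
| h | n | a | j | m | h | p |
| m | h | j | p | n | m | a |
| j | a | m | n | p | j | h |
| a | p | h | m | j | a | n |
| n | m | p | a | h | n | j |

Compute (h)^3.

h

h^1 = h
h^2 = h ∘ h = a
h^3 = a ∘ h = h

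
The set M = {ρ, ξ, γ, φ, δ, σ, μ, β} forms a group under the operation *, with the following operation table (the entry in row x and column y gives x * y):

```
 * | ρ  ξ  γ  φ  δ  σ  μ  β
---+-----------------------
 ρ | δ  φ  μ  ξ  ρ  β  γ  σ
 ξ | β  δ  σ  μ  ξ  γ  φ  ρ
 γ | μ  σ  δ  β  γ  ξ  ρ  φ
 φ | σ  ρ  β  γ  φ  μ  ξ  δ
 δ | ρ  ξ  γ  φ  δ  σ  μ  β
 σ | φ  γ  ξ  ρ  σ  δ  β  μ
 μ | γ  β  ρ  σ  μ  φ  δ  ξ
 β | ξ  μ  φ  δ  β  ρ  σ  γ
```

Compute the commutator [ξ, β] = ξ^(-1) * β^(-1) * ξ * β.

Identity is δ; from the table ξ^(-1) = ξ and β^(-1) = φ.
ξ * φ = μ
μ * ξ = β
β * β = γ

γ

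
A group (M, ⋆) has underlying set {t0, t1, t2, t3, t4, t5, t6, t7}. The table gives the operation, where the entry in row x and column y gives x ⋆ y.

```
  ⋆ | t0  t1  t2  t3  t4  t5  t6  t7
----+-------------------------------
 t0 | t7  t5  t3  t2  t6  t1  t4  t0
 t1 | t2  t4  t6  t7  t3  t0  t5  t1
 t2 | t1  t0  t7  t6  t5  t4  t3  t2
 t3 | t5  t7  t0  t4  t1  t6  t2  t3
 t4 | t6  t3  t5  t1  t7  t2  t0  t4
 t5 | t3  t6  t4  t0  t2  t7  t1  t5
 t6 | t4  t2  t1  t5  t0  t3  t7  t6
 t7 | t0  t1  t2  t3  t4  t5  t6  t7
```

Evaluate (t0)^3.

t0

t0^1 = t0
t0^2 = t0 ⋆ t0 = t7
t0^3 = t7 ⋆ t0 = t0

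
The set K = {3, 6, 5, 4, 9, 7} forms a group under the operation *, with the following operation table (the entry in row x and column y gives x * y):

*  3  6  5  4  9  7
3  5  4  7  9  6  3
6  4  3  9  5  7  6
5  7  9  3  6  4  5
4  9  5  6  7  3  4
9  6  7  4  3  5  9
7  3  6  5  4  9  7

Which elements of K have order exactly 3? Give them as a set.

{3, 5}

Identity is 7. Compute the order of each non-identity element by repeated multiplication:
  3: 3 → 5 → 7  (order 3)
  6: 6 → 3 → 4 → 5 → 9 → 7  (order 6)
  5: 5 → 3 → 7  (order 3)
  4: 4 → 7  (order 2)
  9: 9 → 5 → 4 → 3 → 6 → 7  (order 6)
Elements of order 3: {3, 5}.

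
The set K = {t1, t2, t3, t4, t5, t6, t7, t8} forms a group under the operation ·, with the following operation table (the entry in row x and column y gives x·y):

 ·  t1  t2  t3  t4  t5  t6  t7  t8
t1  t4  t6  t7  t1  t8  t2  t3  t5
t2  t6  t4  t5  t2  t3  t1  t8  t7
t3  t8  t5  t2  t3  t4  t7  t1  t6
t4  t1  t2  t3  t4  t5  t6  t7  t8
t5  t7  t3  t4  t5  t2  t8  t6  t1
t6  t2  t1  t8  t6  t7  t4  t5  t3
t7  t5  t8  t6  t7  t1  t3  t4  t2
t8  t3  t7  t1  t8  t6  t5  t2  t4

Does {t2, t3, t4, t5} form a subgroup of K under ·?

Yes

{t2, t3, t4, t5} contains the identity t4.
Checking products: every product of two elements of {t2, t3, t4, t5} (read from the table) lies in {t2, t3, t4, t5}, so the set is closed.
In a finite group, a nonempty closed subset is a subgroup. So {t2, t3, t4, t5} ≤ K.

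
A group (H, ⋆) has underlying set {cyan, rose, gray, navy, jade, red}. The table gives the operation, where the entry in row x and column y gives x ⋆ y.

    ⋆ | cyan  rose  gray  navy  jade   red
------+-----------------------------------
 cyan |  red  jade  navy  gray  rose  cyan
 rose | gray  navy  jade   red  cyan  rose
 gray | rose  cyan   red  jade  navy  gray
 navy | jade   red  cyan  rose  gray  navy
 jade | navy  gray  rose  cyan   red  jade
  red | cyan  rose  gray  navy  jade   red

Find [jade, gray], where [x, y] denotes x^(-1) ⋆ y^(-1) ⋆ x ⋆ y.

Identity is red; from the table jade^(-1) = jade and gray^(-1) = gray.
jade ⋆ gray = rose
rose ⋆ jade = cyan
cyan ⋆ gray = navy
(Structurally, H here is isomorphic to the symmetric group S_3.)

navy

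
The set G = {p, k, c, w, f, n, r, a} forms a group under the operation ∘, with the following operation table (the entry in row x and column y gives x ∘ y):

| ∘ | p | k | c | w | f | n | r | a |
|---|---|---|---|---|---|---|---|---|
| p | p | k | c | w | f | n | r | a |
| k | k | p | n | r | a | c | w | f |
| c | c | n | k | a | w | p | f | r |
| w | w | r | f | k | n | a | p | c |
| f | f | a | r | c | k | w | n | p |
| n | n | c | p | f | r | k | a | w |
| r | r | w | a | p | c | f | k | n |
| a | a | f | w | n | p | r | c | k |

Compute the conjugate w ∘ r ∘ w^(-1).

The identity is p. In row w, the entry p sits in column r, so w^(-1) = r.
w ∘ r = p
p ∘ r = r
(Structurally, G here is isomorphic to the quaternion group Q_8.)

r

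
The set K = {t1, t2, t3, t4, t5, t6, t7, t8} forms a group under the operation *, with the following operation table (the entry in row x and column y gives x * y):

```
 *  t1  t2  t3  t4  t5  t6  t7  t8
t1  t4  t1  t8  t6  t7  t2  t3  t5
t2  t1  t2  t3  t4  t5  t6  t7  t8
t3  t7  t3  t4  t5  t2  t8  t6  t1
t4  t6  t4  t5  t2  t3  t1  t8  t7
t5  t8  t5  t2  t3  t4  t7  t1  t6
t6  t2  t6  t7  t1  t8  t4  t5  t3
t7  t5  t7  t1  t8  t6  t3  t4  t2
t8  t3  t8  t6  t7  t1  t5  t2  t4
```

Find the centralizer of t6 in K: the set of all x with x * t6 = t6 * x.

{t1, t2, t4, t6}

Compare row t6 with column t6 entry by entry.
t4 * t6 = t1 = t6 * t4, so t4 commutes with t6.
t8 * t6 = t5 but t6 * t8 = t3, so t8 does not.
Collecting the elements that commute with t6: C(t6) = {t1, t2, t4, t6}.
(Structurally, K here is isomorphic to the quaternion group Q_8.)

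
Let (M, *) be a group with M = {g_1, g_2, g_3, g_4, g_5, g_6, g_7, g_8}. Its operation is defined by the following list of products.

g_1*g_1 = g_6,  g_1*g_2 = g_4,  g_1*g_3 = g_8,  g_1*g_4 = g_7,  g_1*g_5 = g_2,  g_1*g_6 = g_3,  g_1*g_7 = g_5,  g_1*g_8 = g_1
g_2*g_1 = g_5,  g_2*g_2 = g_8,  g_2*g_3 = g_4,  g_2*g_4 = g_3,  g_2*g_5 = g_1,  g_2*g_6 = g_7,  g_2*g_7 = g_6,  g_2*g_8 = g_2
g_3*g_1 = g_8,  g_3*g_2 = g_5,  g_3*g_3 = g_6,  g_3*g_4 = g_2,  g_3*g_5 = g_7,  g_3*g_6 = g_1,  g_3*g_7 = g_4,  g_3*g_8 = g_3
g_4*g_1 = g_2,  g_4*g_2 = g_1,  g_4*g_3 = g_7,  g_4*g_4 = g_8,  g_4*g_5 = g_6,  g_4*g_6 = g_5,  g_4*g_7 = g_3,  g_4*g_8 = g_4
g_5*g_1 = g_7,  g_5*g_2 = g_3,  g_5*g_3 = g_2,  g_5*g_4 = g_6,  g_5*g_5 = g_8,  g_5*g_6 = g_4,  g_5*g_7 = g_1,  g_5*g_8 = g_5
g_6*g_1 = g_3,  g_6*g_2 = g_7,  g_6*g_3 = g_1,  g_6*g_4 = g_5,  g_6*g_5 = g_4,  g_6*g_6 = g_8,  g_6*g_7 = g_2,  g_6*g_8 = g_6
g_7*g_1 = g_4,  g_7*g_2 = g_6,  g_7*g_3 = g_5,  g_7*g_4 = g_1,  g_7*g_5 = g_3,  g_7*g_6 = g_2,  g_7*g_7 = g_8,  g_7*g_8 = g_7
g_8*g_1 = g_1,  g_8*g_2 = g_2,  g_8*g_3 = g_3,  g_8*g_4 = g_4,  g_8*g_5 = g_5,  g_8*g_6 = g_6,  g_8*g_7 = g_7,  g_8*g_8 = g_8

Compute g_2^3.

g_2^1 = g_2
g_2^2 = g_2 * g_2 = g_8
g_2^3 = g_8 * g_2 = g_2

g_2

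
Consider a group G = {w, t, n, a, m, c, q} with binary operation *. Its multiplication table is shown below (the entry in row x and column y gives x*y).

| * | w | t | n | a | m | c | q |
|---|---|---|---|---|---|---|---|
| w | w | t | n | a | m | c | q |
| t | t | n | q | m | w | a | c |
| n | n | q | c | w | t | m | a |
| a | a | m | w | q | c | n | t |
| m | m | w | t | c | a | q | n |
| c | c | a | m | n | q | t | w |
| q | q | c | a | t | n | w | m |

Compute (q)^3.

q^1 = q
q^2 = q*q = m
q^3 = m*q = n
(Structurally, G here is isomorphic to the cyclic group Z_7.)

n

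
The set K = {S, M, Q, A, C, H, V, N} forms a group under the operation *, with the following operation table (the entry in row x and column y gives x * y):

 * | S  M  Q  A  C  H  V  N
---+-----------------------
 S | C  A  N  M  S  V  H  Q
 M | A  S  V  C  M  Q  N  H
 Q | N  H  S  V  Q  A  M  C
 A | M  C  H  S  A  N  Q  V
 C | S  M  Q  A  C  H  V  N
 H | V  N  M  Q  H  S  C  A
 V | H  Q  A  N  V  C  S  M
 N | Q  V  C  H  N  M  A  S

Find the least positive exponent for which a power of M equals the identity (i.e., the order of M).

4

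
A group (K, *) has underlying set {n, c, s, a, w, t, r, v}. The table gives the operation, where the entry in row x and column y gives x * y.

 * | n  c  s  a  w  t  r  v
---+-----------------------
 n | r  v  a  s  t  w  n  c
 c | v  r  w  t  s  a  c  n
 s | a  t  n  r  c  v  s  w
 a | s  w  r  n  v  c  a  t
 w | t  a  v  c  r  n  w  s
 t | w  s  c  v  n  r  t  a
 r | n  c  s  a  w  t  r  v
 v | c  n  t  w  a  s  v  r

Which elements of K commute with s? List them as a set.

{a, n, r, s}

Compare row s with column s entry by entry.
n * s = a = s * n, so n commutes with s.
c * s = w but s * c = t, so c does not.
Collecting the elements that commute with s: C(s) = {a, n, r, s}.
(Structurally, K here is isomorphic to the dihedral group D_4.)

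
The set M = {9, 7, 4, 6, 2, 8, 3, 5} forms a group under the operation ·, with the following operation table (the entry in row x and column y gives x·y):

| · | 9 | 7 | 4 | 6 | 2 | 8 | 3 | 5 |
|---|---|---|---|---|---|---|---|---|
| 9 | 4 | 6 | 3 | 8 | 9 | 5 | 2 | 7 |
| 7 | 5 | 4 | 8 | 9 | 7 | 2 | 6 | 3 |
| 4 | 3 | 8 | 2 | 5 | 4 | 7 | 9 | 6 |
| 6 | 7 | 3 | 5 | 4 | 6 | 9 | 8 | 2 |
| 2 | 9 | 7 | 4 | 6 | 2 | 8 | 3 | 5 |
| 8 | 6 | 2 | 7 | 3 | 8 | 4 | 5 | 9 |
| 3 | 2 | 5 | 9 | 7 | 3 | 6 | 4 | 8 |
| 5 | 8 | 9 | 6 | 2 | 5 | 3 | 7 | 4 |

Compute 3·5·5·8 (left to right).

5

3·5 = 8
8·5 = 9
9·8 = 5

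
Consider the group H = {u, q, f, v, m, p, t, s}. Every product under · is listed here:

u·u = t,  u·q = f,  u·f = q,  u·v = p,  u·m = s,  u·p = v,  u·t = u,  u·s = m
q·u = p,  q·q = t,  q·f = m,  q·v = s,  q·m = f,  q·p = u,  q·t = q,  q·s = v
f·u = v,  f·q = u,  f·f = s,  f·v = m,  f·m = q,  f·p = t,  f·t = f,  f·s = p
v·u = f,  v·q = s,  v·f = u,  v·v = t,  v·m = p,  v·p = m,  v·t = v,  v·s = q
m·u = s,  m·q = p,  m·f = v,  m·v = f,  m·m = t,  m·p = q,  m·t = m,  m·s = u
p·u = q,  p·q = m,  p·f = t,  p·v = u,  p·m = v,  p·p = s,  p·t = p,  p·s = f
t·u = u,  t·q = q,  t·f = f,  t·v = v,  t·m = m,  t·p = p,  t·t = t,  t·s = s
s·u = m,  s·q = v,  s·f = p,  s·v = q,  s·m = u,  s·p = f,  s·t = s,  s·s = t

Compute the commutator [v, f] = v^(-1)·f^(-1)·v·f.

s

Identity is t; from the table v^(-1) = v and f^(-1) = p.
v·p = m
m·v = f
f·f = s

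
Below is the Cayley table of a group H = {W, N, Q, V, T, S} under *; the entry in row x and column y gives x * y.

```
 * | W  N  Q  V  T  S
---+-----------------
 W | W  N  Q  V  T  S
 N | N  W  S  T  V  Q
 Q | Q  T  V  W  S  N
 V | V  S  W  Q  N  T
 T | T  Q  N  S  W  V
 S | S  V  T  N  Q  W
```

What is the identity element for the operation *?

The identity e satisfies e * x = x for all x, so its row in the table reproduces the column headers.
Row W reads: W, N, Q, V, T, S — exactly the header order. So W is the identity.

W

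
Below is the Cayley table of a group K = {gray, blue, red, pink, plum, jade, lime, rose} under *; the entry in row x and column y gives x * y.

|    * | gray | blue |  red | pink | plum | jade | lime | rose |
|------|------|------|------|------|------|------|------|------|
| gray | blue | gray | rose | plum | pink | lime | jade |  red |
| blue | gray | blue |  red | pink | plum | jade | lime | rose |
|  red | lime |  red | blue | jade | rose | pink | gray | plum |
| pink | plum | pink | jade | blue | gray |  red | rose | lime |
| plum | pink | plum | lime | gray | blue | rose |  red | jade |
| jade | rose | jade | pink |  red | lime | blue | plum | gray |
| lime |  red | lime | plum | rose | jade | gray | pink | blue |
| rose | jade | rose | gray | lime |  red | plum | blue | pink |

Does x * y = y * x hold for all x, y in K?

rose * red = gray but red * rose = plum.
Since rose and red do not commute, K is not abelian.

No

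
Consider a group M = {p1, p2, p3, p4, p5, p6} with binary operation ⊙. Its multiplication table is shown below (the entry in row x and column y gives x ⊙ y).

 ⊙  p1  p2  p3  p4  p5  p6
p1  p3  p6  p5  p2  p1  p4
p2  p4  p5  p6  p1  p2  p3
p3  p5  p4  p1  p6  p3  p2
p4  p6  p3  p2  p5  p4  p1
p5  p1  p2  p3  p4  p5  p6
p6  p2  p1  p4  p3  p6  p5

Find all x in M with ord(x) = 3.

{p1, p3}

Identity is p5. Compute the order of each non-identity element by repeated multiplication:
  p1: p1 → p3 → p5  (order 3)
  p2: p2 → p5  (order 2)
  p3: p3 → p1 → p5  (order 3)
  p4: p4 → p5  (order 2)
  p6: p6 → p5  (order 2)
Elements of order 3: {p1, p3}.
(Structurally, M here is isomorphic to the symmetric group S_3.)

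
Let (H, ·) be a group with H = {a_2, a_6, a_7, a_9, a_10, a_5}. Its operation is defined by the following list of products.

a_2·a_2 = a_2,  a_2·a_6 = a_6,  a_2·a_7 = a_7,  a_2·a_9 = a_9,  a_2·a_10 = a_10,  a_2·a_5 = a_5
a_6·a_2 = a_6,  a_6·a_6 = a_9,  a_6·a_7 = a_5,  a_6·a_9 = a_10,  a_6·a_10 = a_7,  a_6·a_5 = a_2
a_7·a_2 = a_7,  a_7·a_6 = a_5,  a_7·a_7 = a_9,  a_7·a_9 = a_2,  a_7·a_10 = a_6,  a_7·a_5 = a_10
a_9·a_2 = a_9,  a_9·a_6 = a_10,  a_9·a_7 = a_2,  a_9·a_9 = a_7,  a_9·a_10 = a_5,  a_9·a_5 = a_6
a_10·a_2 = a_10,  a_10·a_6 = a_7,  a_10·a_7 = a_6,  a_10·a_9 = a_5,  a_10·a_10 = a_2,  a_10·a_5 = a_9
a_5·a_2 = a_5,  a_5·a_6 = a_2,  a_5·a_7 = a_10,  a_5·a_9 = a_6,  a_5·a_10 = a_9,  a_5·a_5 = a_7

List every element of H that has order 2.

Identity is a_2. Compute the order of each non-identity element by repeated multiplication:
  a_6: a_6 → a_9 → a_10 → a_7 → a_5 → a_2  (order 6)
  a_7: a_7 → a_9 → a_2  (order 3)
  a_9: a_9 → a_7 → a_2  (order 3)
  a_10: a_10 → a_2  (order 2)
  a_5: a_5 → a_7 → a_10 → a_9 → a_6 → a_2  (order 6)
Elements of order 2: {a_10}.

{a_10}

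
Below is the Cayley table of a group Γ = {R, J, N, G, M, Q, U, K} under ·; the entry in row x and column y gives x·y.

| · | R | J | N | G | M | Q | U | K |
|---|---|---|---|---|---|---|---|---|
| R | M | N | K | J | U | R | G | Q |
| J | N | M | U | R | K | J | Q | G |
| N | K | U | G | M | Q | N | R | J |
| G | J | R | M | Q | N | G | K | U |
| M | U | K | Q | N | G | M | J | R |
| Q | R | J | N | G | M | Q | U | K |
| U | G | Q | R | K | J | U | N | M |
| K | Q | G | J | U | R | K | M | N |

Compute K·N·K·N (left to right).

M

K·N = J
J·K = G
G·N = M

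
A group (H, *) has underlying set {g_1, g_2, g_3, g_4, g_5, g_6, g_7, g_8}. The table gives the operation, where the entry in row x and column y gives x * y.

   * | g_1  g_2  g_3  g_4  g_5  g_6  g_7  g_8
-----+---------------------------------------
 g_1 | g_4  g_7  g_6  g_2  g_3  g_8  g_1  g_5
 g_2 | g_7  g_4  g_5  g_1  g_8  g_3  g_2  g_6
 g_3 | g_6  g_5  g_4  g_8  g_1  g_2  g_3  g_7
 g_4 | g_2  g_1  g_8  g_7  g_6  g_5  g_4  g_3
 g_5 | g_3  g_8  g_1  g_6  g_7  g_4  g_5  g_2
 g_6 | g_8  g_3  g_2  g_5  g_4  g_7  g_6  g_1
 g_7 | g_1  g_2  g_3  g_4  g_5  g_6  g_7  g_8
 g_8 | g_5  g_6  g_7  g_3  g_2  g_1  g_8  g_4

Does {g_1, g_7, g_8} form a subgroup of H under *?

No

g_8 * g_8 = g_4, which is not in {g_1, g_7, g_8}.
The subset is not closed under *, so it is not a subgroup.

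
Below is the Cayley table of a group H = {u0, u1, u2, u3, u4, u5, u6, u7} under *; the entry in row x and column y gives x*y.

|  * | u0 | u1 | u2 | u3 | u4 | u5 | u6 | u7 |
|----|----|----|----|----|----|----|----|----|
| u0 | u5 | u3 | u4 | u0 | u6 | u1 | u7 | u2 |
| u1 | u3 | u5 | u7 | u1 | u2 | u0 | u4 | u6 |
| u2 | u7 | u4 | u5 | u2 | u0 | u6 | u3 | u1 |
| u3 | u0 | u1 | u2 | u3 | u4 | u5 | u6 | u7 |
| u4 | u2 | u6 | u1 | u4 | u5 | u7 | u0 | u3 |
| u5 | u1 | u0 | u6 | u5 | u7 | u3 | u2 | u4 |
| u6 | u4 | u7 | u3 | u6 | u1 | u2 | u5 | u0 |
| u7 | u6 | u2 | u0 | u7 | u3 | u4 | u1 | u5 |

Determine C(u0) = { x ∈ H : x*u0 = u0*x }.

{u0, u1, u3, u5}

Compare row u0 with column u0 entry by entry.
u5*u0 = u1 = u0*u5, so u5 commutes with u0.
u6*u0 = u4 but u0*u6 = u7, so u6 does not.
Collecting the elements that commute with u0: C(u0) = {u0, u1, u3, u5}.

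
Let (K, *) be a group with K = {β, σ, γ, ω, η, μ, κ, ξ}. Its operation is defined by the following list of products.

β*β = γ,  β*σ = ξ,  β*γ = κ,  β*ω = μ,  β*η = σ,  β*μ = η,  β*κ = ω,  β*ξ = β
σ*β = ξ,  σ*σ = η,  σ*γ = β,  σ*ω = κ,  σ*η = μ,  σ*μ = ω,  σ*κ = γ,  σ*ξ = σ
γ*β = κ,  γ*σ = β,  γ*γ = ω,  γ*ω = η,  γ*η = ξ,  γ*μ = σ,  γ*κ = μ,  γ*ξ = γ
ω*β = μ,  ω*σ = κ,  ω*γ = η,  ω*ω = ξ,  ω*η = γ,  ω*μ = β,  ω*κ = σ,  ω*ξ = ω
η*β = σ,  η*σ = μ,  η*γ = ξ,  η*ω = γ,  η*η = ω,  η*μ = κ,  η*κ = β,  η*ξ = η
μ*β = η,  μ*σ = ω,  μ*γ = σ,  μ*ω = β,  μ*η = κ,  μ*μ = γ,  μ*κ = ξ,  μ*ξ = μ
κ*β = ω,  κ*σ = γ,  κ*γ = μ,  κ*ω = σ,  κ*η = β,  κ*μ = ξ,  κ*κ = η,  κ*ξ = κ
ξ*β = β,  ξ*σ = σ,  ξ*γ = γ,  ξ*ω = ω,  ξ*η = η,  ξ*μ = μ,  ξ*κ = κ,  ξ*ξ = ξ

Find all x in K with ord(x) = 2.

{ω}

Identity is ξ. Compute the order of each non-identity element by repeated multiplication:
  β: β → γ → κ → ω → μ → η → σ → ξ  (order 8)
  σ: σ → η → μ → ω → κ → γ → β → ξ  (order 8)
  γ: γ → ω → η → ξ  (order 4)
  ω: ω → ξ  (order 2)
  η: η → ω → γ → ξ  (order 4)
  μ: μ → γ → σ → ω → β → η → κ → ξ  (order 8)
  κ: κ → η → β → ω → σ → γ → μ → ξ  (order 8)
Elements of order 2: {ω}.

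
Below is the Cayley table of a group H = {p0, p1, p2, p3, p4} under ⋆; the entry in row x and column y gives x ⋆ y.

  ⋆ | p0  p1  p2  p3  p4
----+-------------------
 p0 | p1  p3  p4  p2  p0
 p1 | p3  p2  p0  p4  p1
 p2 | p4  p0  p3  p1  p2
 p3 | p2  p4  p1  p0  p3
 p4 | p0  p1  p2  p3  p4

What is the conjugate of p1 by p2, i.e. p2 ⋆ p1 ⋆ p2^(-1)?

p1

The identity is p4. In row p2, the entry p4 sits in column p0, so p2^(-1) = p0.
p2 ⋆ p1 = p0
p0 ⋆ p0 = p1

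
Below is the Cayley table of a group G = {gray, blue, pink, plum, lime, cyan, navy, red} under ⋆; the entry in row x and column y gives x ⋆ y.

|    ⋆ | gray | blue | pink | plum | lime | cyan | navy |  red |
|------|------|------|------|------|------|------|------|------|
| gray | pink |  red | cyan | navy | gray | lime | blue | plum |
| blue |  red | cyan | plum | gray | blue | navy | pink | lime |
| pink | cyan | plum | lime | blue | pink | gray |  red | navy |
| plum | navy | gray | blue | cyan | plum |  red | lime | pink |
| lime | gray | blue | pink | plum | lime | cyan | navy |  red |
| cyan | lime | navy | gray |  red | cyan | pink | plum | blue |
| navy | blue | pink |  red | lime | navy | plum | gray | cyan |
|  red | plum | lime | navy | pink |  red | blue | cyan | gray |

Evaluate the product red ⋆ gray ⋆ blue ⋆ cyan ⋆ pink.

red ⋆ gray = plum
plum ⋆ blue = gray
gray ⋆ cyan = lime
lime ⋆ pink = pink
(Structurally, G here is isomorphic to the cyclic group Z_8.)

pink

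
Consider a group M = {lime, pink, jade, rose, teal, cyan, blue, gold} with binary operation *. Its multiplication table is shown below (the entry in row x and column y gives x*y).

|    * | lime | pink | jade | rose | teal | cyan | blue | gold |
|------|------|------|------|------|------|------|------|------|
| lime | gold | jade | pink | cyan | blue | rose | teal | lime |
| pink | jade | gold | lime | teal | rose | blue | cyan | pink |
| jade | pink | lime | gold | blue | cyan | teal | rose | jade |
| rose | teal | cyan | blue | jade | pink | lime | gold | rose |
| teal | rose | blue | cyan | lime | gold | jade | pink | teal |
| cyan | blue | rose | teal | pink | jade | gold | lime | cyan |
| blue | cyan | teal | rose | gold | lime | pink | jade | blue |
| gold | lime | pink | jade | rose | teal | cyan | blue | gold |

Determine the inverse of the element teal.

teal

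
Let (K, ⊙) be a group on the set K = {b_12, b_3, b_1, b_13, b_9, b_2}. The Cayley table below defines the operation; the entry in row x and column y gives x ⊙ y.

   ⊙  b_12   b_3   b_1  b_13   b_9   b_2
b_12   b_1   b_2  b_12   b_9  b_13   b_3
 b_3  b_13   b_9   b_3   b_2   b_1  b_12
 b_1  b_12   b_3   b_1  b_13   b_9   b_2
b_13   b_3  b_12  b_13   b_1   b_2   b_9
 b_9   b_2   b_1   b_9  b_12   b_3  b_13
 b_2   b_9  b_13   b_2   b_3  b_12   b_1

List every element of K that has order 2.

Identity is b_1. Compute the order of each non-identity element by repeated multiplication:
  b_12: b_12 → b_1  (order 2)
  b_3: b_3 → b_9 → b_1  (order 3)
  b_13: b_13 → b_1  (order 2)
  b_9: b_9 → b_3 → b_1  (order 3)
  b_2: b_2 → b_1  (order 2)
Elements of order 2: {b_12, b_13, b_2}.
(Structurally, K here is isomorphic to the symmetric group S_3.)

{b_12, b_13, b_2}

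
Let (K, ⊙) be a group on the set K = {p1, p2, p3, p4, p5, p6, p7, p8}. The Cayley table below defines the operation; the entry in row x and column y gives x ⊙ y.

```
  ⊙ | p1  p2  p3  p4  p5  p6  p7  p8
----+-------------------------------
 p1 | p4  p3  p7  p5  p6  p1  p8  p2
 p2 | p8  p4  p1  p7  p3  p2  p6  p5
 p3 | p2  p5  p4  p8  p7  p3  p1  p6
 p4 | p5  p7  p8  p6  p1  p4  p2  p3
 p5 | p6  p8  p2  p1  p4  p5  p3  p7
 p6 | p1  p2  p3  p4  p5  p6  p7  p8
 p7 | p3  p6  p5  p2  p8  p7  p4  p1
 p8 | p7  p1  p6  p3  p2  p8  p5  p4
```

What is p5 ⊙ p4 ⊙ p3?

p7

p5 ⊙ p4 = p1
p1 ⊙ p3 = p7
(Structurally, K here is isomorphic to the quaternion group Q_8.)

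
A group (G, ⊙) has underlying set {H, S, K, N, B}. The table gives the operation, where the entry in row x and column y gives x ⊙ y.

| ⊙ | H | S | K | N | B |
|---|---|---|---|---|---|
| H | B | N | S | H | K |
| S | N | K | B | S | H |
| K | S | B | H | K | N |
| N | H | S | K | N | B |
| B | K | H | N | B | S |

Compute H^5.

N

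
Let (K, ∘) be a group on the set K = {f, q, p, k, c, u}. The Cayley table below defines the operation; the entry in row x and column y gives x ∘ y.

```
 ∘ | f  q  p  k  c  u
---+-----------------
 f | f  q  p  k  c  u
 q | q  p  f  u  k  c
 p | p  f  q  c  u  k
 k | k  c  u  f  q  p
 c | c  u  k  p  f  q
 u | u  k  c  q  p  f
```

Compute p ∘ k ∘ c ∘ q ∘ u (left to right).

c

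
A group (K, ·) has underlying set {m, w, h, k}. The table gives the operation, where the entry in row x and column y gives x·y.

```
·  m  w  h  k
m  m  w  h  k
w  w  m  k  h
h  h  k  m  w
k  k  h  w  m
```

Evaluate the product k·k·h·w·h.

k·k = m
m·h = h
h·w = k
k·h = w

w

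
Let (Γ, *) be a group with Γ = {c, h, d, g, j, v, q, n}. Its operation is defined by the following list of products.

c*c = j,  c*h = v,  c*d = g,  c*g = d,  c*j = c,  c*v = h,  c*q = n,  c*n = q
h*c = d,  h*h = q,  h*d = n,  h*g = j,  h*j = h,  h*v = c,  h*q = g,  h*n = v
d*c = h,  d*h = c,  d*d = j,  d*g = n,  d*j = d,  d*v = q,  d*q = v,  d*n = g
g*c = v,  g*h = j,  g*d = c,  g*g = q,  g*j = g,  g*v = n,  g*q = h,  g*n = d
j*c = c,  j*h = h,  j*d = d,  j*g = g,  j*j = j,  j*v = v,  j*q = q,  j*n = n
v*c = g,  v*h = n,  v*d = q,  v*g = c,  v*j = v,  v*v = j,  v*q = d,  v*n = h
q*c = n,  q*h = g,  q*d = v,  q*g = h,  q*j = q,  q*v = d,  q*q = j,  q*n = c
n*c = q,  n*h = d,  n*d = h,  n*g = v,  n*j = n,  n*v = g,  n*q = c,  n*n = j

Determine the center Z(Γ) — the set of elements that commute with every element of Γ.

{j, q}

An element z is central iff its row equals its column in the table.
For d: d*h = c ≠ n = h*d, so d ∉ Z.
Checking each element this way leaves Z(Γ) = {j, q}.
(Structurally, Γ here is isomorphic to the dihedral group D_4.)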